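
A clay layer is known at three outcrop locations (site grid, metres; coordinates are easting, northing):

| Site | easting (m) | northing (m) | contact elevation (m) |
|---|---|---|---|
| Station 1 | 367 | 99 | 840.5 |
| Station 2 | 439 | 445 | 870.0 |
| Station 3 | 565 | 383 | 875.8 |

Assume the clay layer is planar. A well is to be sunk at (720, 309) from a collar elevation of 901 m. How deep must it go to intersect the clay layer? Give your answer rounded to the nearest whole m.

18 m

Let the plane be z = a·easting + b·northing + c.
Station 2−Station 1: 72a + 346b = 29.5;  Station 3−Station 1: 198a + 284b = 35.3.
Solving gives a = 0.07981, b = 0.06865.
Then c = 840.5 − a·367 − b·99 = 804.41.
At (720, 309): z_contact = 57.5 + 21.2 + 804.41 = 883.1 m.
Depth below ground = 901 − 883.1 = 18 m.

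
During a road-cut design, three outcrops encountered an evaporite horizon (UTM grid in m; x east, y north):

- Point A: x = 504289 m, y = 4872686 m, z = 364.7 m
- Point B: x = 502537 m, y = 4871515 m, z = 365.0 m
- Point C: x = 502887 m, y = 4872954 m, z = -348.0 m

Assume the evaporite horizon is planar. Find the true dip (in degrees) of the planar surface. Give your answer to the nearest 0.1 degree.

Let the plane be z = a·x + b·y + c.
Point B−Point A: −1752a − 1171b = 0.3;  Point C−Point A: −1402a + 268b = −712.7.
Solving gives a = 0.39525, b = −0.59162.
Gradient magnitude |∇z| = √(a² + b²) = √(0.15623 + 0.35001) = 0.71150.
True dip = arctan(0.71150) = 35.4°, dipping toward NNW (azimuth ≈ 326°).

35.4°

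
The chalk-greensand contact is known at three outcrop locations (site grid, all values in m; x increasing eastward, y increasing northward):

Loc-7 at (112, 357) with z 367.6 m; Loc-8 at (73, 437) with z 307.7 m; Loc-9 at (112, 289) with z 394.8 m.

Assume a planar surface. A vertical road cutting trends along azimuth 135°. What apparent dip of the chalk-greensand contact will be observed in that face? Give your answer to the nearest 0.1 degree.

38.3°

Two edge vectors: Loc-7→Loc-8 = (-39, 80, -59.9), Loc-7→Loc-9 = (0, -68, 27.2).
Normal n = (Loc-7→Loc-8) × (Loc-7→Loc-9) = (-1897.2, 1060.8, 2652).
So ∂z/∂x = −n_x/n_z = 0.71538 and ∂z/∂y = −n_y/n_z = −0.40000.
Unit vector along 135° is (sin 135°, cos 135°) = (0.7071, -0.7071).
Slope in that direction = a·(0.7071) + b·(-0.7071) = 0.78870.
Apparent dip = arctan|0.78870| = 38.3° (true dip is 39.3°, so apparent ≤ true as expected).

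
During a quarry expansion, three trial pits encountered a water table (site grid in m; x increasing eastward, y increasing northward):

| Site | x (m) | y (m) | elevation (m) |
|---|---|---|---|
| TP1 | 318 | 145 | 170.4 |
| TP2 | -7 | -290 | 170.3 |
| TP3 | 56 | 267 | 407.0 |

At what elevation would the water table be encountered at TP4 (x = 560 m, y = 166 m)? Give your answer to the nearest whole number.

Two edge vectors: TP1→TP2 = (-325, -435, -0.1), TP1→TP3 = (-262, 122, 236.6).
Normal n = (TP1→TP2) × (TP1→TP3) = (-102908.8, 76921.2, -153620).
So ∂z/∂x = −n_x/n_z = −0.66989 and ∂z/∂y = −n_y/n_z = 0.50072.
Intercept c from TP1: 170.4 + 213.03 − 72.60 = 310.82.
At (560, 166): z = −375.1 + 83.1 + 310.82 = 18.8 m.

19 m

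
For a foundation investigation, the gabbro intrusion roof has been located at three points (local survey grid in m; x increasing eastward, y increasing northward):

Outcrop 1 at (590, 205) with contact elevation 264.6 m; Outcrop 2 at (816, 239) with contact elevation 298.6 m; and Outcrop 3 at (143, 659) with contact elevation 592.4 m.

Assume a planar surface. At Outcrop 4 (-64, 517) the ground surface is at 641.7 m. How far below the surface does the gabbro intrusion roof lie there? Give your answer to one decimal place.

Let the plane be z = a·x + b·y + c.
Outcrop 2−Outcrop 1: 226a + 34b = 34;  Outcrop 3−Outcrop 1: −447a + 454b = 327.8.
Solving gives a = 0.03642, b = 0.75789.
Then c = 264.6 − a·590 − b·205 = 87.74.
At (-64, 517): z_contact = −2.33 + 391.83 + 87.74 = 477.24 m.
Depth below ground = 641.7 − 477.24 = 164.5 m.

164.5 m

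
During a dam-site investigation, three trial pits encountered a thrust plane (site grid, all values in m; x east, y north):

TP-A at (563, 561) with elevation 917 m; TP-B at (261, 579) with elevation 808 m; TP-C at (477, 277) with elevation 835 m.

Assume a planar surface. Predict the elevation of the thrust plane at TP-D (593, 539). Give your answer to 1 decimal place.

Two edge vectors: TP-A→TP-B = (-302, 18, -109), TP-A→TP-C = (-86, -284, -82).
Normal n = (TP-A→TP-B) × (TP-A→TP-C) = (-32432, -15390, 87316).
So ∂z/∂x = −n_x/n_z = 0.37143 and ∂z/∂y = −n_y/n_z = 0.17626.
Intercept c from TP-A: 917 − 209.12 − 98.88 = 609.00.
At (593, 539): z = 220.3 + 95.0 + 609.00 = 924.3 m.

924.3 m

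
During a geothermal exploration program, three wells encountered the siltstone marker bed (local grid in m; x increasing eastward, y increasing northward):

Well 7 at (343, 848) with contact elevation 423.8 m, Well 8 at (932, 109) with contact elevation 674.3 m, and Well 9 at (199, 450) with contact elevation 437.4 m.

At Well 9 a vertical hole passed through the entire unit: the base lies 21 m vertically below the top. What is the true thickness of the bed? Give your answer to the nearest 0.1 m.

20.2 m

Let the plane be z = a·x + b·y + c.
Well 8−Well 7: 589a − 739b = 250.5;  Well 9−Well 7: −144a − 398b = 13.6.
Solving gives a = 0.26302, b = −0.12934.
|∇z| = √(a²+b²) = 0.29310, so dip δ = arctan(0.29310) = 16.34°.
True thickness = vertical thickness × cos δ = 21 × cos 16.34° = 20.2 m.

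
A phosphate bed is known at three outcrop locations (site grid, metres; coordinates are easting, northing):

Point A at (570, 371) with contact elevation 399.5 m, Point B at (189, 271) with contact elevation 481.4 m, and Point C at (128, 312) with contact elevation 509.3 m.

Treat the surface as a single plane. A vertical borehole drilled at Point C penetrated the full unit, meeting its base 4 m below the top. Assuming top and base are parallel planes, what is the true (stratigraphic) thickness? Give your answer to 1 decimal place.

Let the plane be z = a·easting + b·northing + c.
Point B−Point A: −381a − 100b = 81.9;  Point C−Point A: −442a − 59b = 109.8.
Solving gives a = −0.28304, b = 0.25938.
|∇z| = √(a²+b²) = 0.38391, so dip δ = arctan(0.38391) = 21.00°.
True thickness = vertical thickness × cos δ = 4 × cos 21.00° = 3.7 m.

3.7 m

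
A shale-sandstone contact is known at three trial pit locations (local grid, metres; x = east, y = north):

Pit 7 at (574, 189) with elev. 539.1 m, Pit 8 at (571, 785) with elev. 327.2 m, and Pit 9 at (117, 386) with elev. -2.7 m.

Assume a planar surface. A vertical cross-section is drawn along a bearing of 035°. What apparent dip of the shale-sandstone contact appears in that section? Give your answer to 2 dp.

Let the plane be z = a·x + b·y + c.
Pit 8−Pit 7: −3a + 596b = −211.9;  Pit 9−Pit 7: −457a + 197b = −541.8.
Solving gives a = 1.03454, b = −0.35033.
Unit vector along 035° is (sin 35°, cos 35°) = (0.5736, 0.8192).
Slope in that direction = a·(0.5736) + b·(0.8192) = 0.30642.
Apparent dip = arctan|0.30642| = 17.04° (true dip is 47.5°, so apparent ≤ true as expected).

17.04°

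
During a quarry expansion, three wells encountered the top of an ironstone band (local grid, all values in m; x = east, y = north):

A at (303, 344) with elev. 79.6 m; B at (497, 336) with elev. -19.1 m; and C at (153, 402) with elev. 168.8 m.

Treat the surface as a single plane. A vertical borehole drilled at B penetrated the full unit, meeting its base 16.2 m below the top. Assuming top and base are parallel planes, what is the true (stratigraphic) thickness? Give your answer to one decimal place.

14.2 m

Two edge vectors: A→B = (194, -8, -98.7), A→C = (-150, 58, 89.2).
Normal n = (A→B) × (A→C) = (5011, -2499.8, 10052).
So ∂z/∂x = −n_x/n_z = −0.49851 and ∂z/∂y = −n_y/n_z = 0.24869.
|∇z| = √(a²+b²) = 0.55710, so dip δ = arctan(0.55710) = 29.12°.
True thickness = vertical thickness × cos δ = 16.2 × cos 29.12° = 14.2 m.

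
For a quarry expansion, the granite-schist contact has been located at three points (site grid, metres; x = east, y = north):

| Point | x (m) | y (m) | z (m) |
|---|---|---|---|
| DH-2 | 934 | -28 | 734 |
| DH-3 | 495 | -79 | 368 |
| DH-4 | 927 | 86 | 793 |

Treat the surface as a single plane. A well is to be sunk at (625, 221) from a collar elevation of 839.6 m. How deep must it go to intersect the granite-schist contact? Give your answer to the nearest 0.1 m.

Two edge vectors: DH-2→DH-3 = (-439, -51, -366), DH-2→DH-4 = (-7, 114, 59).
Normal n = (DH-2→DH-3) × (DH-2→DH-4) = (38715, 28463, -50403).
So ∂z/∂x = −n_x/n_z = 0.76811 and ∂z/∂y = −n_y/n_z = 0.56471.
Intercept c from DH-2: 734 − 717.41 + 15.81 = 32.40.
At (625, 221): z_contact = 480.07 + 124.80 + 32.40 = 637.27 m.
Depth below ground = 839.6 − 637.27 = 202.3 m.

202.3 m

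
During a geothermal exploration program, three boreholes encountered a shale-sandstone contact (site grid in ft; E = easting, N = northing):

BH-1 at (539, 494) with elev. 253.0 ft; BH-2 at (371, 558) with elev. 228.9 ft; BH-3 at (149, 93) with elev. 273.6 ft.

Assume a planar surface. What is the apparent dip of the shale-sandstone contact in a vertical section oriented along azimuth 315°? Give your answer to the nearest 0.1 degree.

Let the plane be z = a·E + b·N + c.
BH-2−BH-1: −168a + 64b = −24.1;  BH-3−BH-1: −390a − 401b = 20.6.
Solving gives a = 0.09039, b = −0.13928.
Unit vector along 315° is (sin 315°, cos 315°) = (-0.7071, 0.7071).
Slope in that direction = a·(-0.7071) + b·(0.7071) = −0.16241.
Apparent dip = arctan|0.16241| = 9.2° (true dip is 9.4°, so apparent ≤ true as expected).

9.2°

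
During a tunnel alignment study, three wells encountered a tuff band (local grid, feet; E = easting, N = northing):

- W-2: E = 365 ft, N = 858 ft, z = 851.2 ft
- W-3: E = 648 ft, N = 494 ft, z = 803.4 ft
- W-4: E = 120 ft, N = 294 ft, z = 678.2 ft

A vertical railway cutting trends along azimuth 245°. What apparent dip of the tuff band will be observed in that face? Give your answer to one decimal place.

13.2°

Two edge vectors: W-2→W-3 = (283, -364, -47.8), W-2→W-4 = (-245, -564, -173).
Normal n = (W-2→W-3) × (W-2→W-4) = (36012.8, 60670, -248792).
So ∂z/∂E = −n_x/n_z = 0.14475 and ∂z/∂N = −n_y/n_z = 0.24386.
Unit vector along 245° is (sin 245°, cos 245°) = (-0.9063, -0.4226).
Slope in that direction = a·(-0.9063) + b·(-0.4226) = −0.23425.
Apparent dip = arctan|0.23425| = 13.2° (true dip is 15.8°, so apparent ≤ true as expected).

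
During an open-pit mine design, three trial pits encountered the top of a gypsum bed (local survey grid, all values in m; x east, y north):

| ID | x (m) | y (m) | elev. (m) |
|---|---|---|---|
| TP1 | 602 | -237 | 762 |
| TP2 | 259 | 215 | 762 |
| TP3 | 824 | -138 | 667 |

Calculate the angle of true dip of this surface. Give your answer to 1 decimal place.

Two edge vectors: TP1→TP2 = (-343, 452, 0), TP1→TP3 = (222, 99, -95).
Normal n = (TP1→TP2) × (TP1→TP3) = (-42940, -32585, -134301).
So ∂z/∂x = −n_x/n_z = −0.31973 and ∂z/∂y = −n_y/n_z = −0.24263.
Gradient magnitude |∇z| = √(a² + b²) = √(0.10223 + 0.05887) = 0.40137.
True dip = arctan(0.40137) = 21.9°, dipping toward NE (azimuth ≈ 053°).

21.9°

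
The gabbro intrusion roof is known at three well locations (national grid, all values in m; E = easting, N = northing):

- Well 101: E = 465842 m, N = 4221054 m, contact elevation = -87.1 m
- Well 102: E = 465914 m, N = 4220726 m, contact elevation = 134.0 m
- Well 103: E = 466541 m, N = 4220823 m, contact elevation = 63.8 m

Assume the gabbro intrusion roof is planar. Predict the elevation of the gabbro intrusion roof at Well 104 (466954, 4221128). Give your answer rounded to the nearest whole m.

Two edge vectors: Well 101→Well 102 = (72, -328, 221.1), Well 101→Well 103 = (699, -231, 150.9).
Normal n = (Well 101→Well 102) × (Well 101→Well 103) = (1578.9, 143684.1, 212640).
So ∂z/∂E = −n_x/n_z = −0.00742523 and ∂z/∂N = −n_y/n_z = −0.67571529.
Intercept c from Well 101: -87.1 + 3458.98 + 2852230.74 = 2855602.62.
At (466954, 4221128): z = −3467.2 − 2852280.7 + 2855602.62 = -145.4 m.

-145 m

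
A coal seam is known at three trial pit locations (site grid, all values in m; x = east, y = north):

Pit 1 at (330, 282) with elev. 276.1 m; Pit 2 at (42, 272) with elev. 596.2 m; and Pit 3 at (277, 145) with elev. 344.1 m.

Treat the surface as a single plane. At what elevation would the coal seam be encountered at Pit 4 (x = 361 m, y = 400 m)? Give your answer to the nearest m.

234 m

Two edge vectors: Pit 1→Pit 2 = (-288, -10, 320.1), Pit 1→Pit 3 = (-53, -137, 68).
Normal n = (Pit 1→Pit 2) × (Pit 1→Pit 3) = (43173.7, 2618.7, 38926).
So ∂z/∂x = −n_x/n_z = −1.10912 and ∂z/∂y = −n_y/n_z = −0.06727.
Intercept c from Pit 1: 276.1 + 366.01 + 18.97 = 661.08.
At (361, 400): z = −400.4 − 26.9 + 661.08 = 233.8 m.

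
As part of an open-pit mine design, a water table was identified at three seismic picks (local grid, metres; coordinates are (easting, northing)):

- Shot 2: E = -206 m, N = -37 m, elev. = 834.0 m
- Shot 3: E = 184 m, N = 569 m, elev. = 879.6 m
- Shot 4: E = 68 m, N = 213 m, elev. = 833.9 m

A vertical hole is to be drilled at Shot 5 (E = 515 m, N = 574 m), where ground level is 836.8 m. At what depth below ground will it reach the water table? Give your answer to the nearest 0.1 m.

Let the plane be z = a·E + b·N + c.
Shot 3−Shot 2: 390a + 606b = 45.6;  Shot 4−Shot 2: 274a + 250b = −0.1.
Solving gives a = −0.16720, b = 0.18285.
Then c = 834 − a·-206 − b·-37 = 806.32.
At (515, 574): z_contact = −86.11 + 104.96 + 806.32 = 825.17 m.
Depth below ground = 836.8 − 825.17 = 11.6 m.

11.6 m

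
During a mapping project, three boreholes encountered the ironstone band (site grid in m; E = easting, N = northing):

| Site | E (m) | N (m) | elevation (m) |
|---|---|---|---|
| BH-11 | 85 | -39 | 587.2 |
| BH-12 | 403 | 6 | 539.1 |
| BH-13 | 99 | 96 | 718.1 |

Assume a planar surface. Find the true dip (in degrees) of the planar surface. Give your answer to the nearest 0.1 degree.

46.2°

Let the plane be z = a·E + b·N + c.
BH-12−BH-11: 318a + 45b = −48.1;  BH-13−BH-11: 14a + 135b = 130.9.
Solving gives a = −0.29277, b = 0.99999.
Gradient magnitude |∇z| = √(a² + b²) = √(0.08571 + 0.99998) = 1.04197.
True dip = arctan(1.04197) = 46.2°, dipping toward SSE (azimuth ≈ 164°).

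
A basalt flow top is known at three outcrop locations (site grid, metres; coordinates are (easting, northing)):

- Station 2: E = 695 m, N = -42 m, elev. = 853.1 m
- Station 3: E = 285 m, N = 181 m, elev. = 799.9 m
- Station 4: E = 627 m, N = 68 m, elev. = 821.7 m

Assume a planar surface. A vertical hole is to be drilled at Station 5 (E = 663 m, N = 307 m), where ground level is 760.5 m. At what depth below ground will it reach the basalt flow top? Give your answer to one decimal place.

14.1 m

Two edge vectors: Station 2→Station 3 = (-410, 223, -53.2), Station 2→Station 4 = (-68, 110, -31.4).
Normal n = (Station 2→Station 3) × (Station 2→Station 4) = (-1150.2, -9256.4, -29936).
So ∂z/∂E = −n_x/n_z = −0.03842 and ∂z/∂N = −n_y/n_z = −0.30921.
Intercept c from Station 2: 853.1 + 26.70 − 12.99 = 866.82.
At (663, 307): z_contact = −25.47 − 94.93 + 866.82 = 746.42 m.
Depth below ground = 760.5 − 746.42 = 14.1 m.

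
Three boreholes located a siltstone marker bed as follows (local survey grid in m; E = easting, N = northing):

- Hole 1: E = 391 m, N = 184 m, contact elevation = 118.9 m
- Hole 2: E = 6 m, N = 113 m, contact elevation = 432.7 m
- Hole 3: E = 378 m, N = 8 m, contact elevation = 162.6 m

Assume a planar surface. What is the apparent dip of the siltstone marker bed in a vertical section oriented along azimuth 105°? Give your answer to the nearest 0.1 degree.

35.1°

Two edge vectors: Hole 1→Hole 2 = (-385, -71, 313.8), Hole 1→Hole 3 = (-13, -176, 43.7).
Normal n = (Hole 1→Hole 2) × (Hole 1→Hole 3) = (52126.1, 12745.1, 66837).
So ∂z/∂E = −n_x/n_z = −0.77990 and ∂z/∂N = −n_y/n_z = −0.19069.
Unit vector along 105° is (sin 105°, cos 105°) = (0.9659, -0.2588).
Slope in that direction = a·(0.9659) + b·(-0.2588) = −0.70397.
Apparent dip = arctan|0.70397| = 35.1° (true dip is 38.8°, so apparent ≤ true as expected).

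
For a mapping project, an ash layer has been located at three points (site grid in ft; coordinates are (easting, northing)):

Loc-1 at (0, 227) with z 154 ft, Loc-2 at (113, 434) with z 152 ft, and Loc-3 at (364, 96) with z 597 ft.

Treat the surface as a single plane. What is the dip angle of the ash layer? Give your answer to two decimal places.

Two edge vectors: Loc-1→Loc-2 = (113, 207, -2), Loc-1→Loc-3 = (364, -131, 443).
Normal n = (Loc-1→Loc-2) × (Loc-1→Loc-3) = (91439, -50787, -90151).
So ∂z/∂E = −n_x/n_z = 1.01429 and ∂z/∂N = −n_y/n_z = −0.56335.
Gradient magnitude |∇z| = √(a² + b²) = √(1.02878 + 0.31737) = 1.16024.
True dip = arctan(1.16024) = 49.24°, dipping toward WNW (azimuth ≈ 299°).

49.24°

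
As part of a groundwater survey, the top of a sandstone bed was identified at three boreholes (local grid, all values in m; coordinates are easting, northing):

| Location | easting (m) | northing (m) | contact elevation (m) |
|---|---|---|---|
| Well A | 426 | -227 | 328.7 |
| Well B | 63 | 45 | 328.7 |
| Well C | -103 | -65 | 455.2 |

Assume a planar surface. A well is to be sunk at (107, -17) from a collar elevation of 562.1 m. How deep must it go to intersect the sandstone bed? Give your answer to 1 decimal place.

217.7 m

Two edge vectors: Well A→Well B = (-363, 272, 0), Well A→Well C = (-529, 162, 126.5).
Normal n = (Well A→Well B) × (Well A→Well C) = (34408, 45919.5, 85082).
So ∂z/∂easting = −n_x/n_z = −0.40441 and ∂z/∂northing = −n_y/n_z = −0.53971.
Intercept c from Well A: 328.7 + 172.28 − 122.51 = 378.46.
At (107, -17): z_contact = −43.27 + 9.18 + 378.46 = 344.37 m.
Depth below ground = 562.1 − 344.37 = 217.7 m.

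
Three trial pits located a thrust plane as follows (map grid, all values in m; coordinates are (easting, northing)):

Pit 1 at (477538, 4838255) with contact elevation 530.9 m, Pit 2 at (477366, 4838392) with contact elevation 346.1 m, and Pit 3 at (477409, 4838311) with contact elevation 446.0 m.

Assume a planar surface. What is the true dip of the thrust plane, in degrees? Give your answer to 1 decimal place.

49.2°

Let the plane be z = a·E + b·N + c.
Pit 2−Pit 1: −172a + 137b = −184.8;  Pit 3−Pit 1: −129a + 56b = −84.9.
Solving gives a = 0.15950, b = −1.14866.
Gradient magnitude |∇z| = √(a² + b²) = √(0.02544 + 1.31943) = 1.15968.
True dip = arctan(1.15968) = 49.2°, dipping toward N (azimuth ≈ 352°).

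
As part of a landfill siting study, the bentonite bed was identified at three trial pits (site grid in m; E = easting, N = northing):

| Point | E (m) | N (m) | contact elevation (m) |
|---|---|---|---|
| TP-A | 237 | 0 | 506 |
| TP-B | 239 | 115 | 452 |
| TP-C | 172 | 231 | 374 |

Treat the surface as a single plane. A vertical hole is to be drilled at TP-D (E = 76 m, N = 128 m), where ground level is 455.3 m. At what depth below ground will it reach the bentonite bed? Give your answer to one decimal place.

65.1 m

Two edge vectors: TP-A→TP-B = (2, 115, -54), TP-A→TP-C = (-65, 231, -132).
Normal n = (TP-A→TP-B) × (TP-A→TP-C) = (-2706, 3774, 7937).
So ∂z/∂E = −n_x/n_z = 0.34093 and ∂z/∂N = −n_y/n_z = −0.47549.
Intercept c from TP-A: 506 − 80.80 + 0.00 = 425.20.
At (76, 128): z_contact = 25.91 − 60.86 + 425.20 = 390.25 m.
Depth below ground = 455.3 − 390.25 = 65.1 m.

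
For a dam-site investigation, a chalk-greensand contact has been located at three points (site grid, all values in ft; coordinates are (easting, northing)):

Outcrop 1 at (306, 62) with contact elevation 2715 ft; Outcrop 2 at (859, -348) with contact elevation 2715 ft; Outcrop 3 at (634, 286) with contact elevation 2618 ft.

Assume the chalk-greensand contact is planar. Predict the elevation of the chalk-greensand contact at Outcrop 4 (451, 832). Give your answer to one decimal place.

2532.8 ft

Two edge vectors: Outcrop 1→Outcrop 2 = (553, -410, 0), Outcrop 1→Outcrop 3 = (328, 224, -97).
Normal n = (Outcrop 1→Outcrop 2) × (Outcrop 1→Outcrop 3) = (39770, 53641, 258352).
So ∂z/∂E = −n_x/n_z = −0.15394 and ∂z/∂N = −n_y/n_z = −0.20763.
Intercept c from Outcrop 1: 2715 + 47.10 + 12.87 = 2774.98.
At (451, 832): z = −69.4 − 172.7 + 2774.98 = 2532.8 ft.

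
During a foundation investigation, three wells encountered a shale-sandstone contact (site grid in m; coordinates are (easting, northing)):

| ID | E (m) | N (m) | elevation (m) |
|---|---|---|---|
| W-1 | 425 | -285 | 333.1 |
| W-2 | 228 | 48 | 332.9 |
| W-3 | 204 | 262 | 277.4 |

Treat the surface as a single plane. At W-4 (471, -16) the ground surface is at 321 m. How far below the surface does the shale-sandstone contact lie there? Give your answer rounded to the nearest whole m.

99 m

Let the plane be z = a·E + b·N + c.
W-2−W-1: −197a + 333b = −0.2;  W-3−W-1: −221a + 547b = −55.7.
Solving gives a = −0.53968, b = −0.31987.
Then c = 333.1 − a·425 − b·-285 = 471.30.
At (471, -16): z_contact = −254.2 + 5.1 + 471.30 = 222.2 m.
Depth below ground = 321 − 222.2 = 99 m.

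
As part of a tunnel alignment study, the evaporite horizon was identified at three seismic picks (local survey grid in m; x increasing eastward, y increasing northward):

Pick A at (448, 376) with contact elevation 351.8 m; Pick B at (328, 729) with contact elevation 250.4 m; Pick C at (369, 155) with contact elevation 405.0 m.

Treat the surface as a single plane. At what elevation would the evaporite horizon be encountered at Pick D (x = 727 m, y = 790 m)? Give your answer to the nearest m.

Two edge vectors: Pick A→Pick B = (-120, 353, -101.4), Pick A→Pick C = (-79, -221, 53.2).
Normal n = (Pick A→Pick B) × (Pick A→Pick C) = (-3629.8, 14394.6, 54407).
So ∂z/∂x = −n_x/n_z = 0.06672 and ∂z/∂y = −n_y/n_z = −0.26457.
Intercept c from Pick A: 351.8 − 29.89 + 99.48 = 421.39.
At (727, 790): z = 48.5 − 209.0 + 421.39 = 260.9 m.

261 m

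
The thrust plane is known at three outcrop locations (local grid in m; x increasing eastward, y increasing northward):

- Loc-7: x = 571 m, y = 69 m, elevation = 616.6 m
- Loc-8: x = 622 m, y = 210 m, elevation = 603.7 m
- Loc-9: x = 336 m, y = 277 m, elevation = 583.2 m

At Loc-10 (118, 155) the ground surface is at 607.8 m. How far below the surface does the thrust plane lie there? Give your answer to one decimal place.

21.5 m

Two edge vectors: Loc-7→Loc-8 = (51, 141, -12.9), Loc-7→Loc-9 = (-235, 208, -33.4).
Normal n = (Loc-7→Loc-8) × (Loc-7→Loc-9) = (-2026.2, 4734.9, 43743).
So ∂z/∂x = −n_x/n_z = 0.04632 and ∂z/∂y = −n_y/n_z = −0.10824.
Intercept c from Loc-7: 616.6 − 26.45 + 7.47 = 597.62.
At (118, 155): z_contact = 5.47 − 16.78 + 597.62 = 586.31 m.
Depth below ground = 607.8 − 586.31 = 21.5 m.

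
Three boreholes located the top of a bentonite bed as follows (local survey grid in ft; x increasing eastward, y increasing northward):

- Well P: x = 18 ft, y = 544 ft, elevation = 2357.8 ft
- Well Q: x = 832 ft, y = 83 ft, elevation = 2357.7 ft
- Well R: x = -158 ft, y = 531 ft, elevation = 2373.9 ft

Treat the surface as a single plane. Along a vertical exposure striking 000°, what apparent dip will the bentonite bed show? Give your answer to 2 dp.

8.12°

Let the plane be z = a·x + b·y + c.
Well Q−Well P: 814a − 461b = −0.1;  Well R−Well P: −176a − 13b = 16.1.
Solving gives a = −0.08094, b = −0.14270.
Unit vector along 000° is (sin 0°, cos 0°) = (0.0000, 1.0000).
Slope in that direction = a·(0.0000) + b·(1.0000) = −0.14270.
Apparent dip = arctan|0.14270| = 8.12° (true dip is 9.3°, so apparent ≤ true as expected).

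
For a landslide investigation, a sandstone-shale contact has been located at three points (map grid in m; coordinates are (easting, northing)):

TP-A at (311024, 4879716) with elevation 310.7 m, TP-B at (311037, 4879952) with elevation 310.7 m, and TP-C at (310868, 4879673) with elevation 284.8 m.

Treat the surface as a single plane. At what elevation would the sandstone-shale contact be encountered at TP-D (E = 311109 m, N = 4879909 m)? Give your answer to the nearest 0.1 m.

Two edge vectors: TP-A→TP-B = (13, 236, 0), TP-A→TP-C = (-156, -43, -25.9).
Normal n = (TP-A→TP-B) × (TP-A→TP-C) = (-6112.4, 336.7, 36257).
So ∂z/∂E = −n_x/n_z = 0.168585377 and ∂z/∂N = −n_y/n_z = −0.009286483.
Intercept c from TP-A: 310.7 − 52434.10 + 45315.40 = −6808.00.
At (311109, 4879909): z = 52448.4 − 45317.2 − 6808.00 = 323.2 m.

323.2 m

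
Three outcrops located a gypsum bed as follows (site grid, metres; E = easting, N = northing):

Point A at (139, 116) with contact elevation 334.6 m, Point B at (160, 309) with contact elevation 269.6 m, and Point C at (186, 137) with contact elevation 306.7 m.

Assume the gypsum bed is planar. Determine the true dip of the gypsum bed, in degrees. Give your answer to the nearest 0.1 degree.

Let the plane be z = a·E + b·N + c.
Point B−Point A: 21a + 193b = −65;  Point C−Point A: 47a + 21b = −27.9.
Solving gives a = −0.46578, b = −0.28611.
Gradient magnitude |∇z| = √(a² + b²) = √(0.21695 + 0.08186) = 0.54664.
True dip = arctan(0.54664) = 28.7°, dipping toward ENE (azimuth ≈ 058°).

28.7°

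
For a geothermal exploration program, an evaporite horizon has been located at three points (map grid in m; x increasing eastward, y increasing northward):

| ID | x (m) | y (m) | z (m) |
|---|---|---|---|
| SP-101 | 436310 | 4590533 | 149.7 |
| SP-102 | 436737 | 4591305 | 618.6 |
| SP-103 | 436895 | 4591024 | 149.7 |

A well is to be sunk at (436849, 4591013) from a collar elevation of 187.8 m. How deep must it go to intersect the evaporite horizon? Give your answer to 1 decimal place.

6.8 m

Let the plane be z = a·x + b·y + c.
SP-102−SP-101: 427a + 772b = 468.9;  SP-103−SP-101: 585a + 491b = 0.
Solving gives a = −0.951508702, b = 1.133671264.
Then c = 149.7 − a·436310 − b·4590533 = −4788852.89.
At (436849, 4591013): z_contact = −415665.62 + 5204699.51 − 4788852.89 = 181.00 m.
Depth below ground = 187.8 − 181.00 = 6.8 m.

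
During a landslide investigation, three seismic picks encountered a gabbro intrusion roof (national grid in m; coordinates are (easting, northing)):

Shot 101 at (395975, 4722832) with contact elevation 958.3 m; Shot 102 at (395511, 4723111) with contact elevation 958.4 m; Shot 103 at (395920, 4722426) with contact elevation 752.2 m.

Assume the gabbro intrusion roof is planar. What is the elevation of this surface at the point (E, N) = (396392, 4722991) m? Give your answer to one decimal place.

1150.6 m

Let the plane be z = a·E + b·N + c.
Shot 102−Shot 101: −464a + 279b = 0.1;  Shot 103−Shot 101: −55a − 406b = −206.1.
Solving gives a = 0.282047720, b = 0.469427033.
Then c = 958.3 − a·395975 − b·4722832 = −2327750.56.
At (396392, 4722991): z = 111801.5 + 2217099.7 − 2327750.56 = 1150.6 m.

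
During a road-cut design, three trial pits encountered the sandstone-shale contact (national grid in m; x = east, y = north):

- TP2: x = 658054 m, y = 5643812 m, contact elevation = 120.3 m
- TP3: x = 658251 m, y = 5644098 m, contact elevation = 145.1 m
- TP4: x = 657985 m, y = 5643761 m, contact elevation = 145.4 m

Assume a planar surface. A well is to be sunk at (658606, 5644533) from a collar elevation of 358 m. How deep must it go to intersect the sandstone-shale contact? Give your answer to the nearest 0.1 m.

Let the plane be z = a·x + b·y + c.
TP3−TP2: 197a + 286b = 24.8;  TP4−TP2: −69a − 51b = 25.1.
Solving gives a = −0.871621761, b = 0.687096108.
Then c = 120.3 − a·658054 − b·5643812 = −3304146.77.
At (658606, 5644533): z_contact = −574055.32 + 3878336.66 − 3304146.77 = 134.56 m.
Depth below ground = 358 − 134.56 = 223.4 m.

223.4 m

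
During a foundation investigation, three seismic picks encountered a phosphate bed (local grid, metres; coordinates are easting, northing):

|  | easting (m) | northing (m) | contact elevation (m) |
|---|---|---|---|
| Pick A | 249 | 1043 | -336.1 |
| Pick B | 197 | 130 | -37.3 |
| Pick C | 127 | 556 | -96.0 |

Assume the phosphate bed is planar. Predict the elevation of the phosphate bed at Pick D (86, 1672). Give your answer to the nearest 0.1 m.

Two edge vectors: Pick A→Pick B = (-52, -913, 298.8), Pick A→Pick C = (-122, -487, 240.1).
Normal n = (Pick A→Pick B) × (Pick A→Pick C) = (-73695.7, -23968.4, -86062).
So ∂z/∂easting = −n_x/n_z = −0.856309 and ∂z/∂northing = −n_y/n_z = −0.278502.
Intercept c from Pick A: -336.1 + 213.22 + 290.48 = 167.60.
At (86, 1672): z = −73.6 − 465.7 + 167.60 = -371.7 m.

-371.7 m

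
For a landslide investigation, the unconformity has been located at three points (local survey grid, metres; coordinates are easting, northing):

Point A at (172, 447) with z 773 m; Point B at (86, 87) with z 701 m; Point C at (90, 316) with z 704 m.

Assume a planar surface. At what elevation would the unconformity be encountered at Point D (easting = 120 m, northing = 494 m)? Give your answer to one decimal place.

Let the plane be z = a·easting + b·northing + c.
Point B−Point A: −86a − 360b = −72;  Point C−Point A: −82a − 131b = −69.
Solving gives a = 0.84409, b = −0.00164.
Then c = 773 − a·172 − b·447 = 628.55.
At (120, 494): z = 101.3 − 0.8 + 628.55 = 729.0 m.

729.0 m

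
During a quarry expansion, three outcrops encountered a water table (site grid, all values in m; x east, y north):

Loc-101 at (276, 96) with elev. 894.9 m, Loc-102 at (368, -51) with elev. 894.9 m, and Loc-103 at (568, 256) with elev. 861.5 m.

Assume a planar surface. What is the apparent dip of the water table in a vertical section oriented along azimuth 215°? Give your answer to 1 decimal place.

Let the plane be z = a·x + b·y + c.
Loc-102−Loc-101: 92a − 147b = 0;  Loc-103−Loc-101: 292a + 160b = −33.4.
Solving gives a = −0.08517, b = −0.05331.
Unit vector along 215° is (sin 215°, cos 215°) = (-0.5736, -0.8192).
Slope in that direction = a·(-0.5736) + b·(-0.8192) = 0.09252.
Apparent dip = arctan|0.09252| = 5.3° (true dip is 5.7°, so apparent ≤ true as expected).

5.3°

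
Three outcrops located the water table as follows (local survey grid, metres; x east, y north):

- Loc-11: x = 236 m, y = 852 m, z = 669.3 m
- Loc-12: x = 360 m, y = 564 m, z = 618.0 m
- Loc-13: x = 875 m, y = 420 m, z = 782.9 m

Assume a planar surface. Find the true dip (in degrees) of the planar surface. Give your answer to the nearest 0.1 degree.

Two edge vectors: Loc-11→Loc-12 = (124, -288, -51.3), Loc-11→Loc-13 = (639, -432, 113.6).
Normal n = (Loc-11→Loc-12) × (Loc-11→Loc-13) = (-54878.4, -46867.1, 130464).
So ∂z/∂x = −n_x/n_z = 0.42064 and ∂z/∂y = −n_y/n_z = 0.35923.
Gradient magnitude |∇z| = √(a² + b²) = √(0.17694 + 0.12905) = 0.55316.
True dip = arctan(0.55316) = 28.9°, dipping toward SW (azimuth ≈ 230°).

28.9°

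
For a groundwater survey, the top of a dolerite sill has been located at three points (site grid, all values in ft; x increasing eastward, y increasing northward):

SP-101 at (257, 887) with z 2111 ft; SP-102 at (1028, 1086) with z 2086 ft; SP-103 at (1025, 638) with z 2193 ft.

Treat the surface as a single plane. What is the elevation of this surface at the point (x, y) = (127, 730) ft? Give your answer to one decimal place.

Two edge vectors: SP-101→SP-102 = (771, 199, -25), SP-101→SP-103 = (768, -249, 82).
Normal n = (SP-101→SP-102) × (SP-101→SP-103) = (10093, -82422, -344811).
So ∂z/∂x = −n_x/n_z = 0.029271 and ∂z/∂y = −n_y/n_z = −0.239035.
Intercept c from SP-101: 2111 − 7.52 + 212.02 = 2315.50.
At (127, 730): z = 3.7 − 174.5 + 2315.50 = 2144.7 ft.

2144.7 ft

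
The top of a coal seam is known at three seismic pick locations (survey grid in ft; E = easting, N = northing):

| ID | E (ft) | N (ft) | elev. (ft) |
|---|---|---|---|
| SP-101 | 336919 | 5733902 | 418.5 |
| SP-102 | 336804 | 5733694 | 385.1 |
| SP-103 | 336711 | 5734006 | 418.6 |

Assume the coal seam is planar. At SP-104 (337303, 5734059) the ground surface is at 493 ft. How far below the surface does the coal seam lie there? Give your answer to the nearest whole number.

Two edge vectors: SP-101→SP-102 = (-115, -208, -33.4), SP-101→SP-103 = (-208, 104, 0.1).
Normal n = (SP-101→SP-102) × (SP-101→SP-103) = (3452.8, 6958.7, -55224).
So ∂z/∂E = −n_x/n_z = 0.06252354 and ∂z/∂N = −n_y/n_z = 0.12600862.
Intercept c from SP-101: 418.5 − 21065.37 − 722521.08 = −743167.94.
At (337303, 5734059): z_contact = 21089.4 + 722540.9 − 743167.94 = 462.3 ft.
Depth below ground = 493 − 462.3 = 31 ft.

31 ft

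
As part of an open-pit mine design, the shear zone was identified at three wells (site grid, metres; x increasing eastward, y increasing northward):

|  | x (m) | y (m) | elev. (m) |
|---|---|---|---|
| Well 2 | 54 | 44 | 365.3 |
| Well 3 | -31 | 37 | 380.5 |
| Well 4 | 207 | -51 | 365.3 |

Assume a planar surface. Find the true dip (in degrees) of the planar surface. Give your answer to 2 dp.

Let the plane be z = a·x + b·y + c.
Well 3−Well 2: −85a − 7b = 15.2;  Well 4−Well 2: 153a − 95b = 0.
Solving gives a = −0.15788, b = −0.25428.
Gradient magnitude |∇z| = √(a² + b²) = √(0.02493 + 0.06466) = 0.29930.
True dip = arctan(0.29930) = 16.66°, dipping toward NNE (azimuth ≈ 032°).

16.66°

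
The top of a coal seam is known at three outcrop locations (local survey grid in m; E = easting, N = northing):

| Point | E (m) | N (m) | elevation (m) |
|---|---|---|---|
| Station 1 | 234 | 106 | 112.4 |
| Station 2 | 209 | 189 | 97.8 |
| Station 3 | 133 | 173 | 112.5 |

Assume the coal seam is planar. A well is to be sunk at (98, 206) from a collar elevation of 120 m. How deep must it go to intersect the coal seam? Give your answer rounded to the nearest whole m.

Let the plane be z = a·E + b·N + c.
Station 2−Station 1: −25a + 83b = −14.6;  Station 3−Station 1: −101a + 67b = 0.1.
Solving gives a = −0.14706, b = −0.22020.
Then c = 112.4 − a·234 − b·106 = 170.15.
At (98, 206): z_contact = −14.4 − 45.4 + 170.15 = 110.4 m.
Depth below ground = 120 − 110.4 = 10 m.

10 m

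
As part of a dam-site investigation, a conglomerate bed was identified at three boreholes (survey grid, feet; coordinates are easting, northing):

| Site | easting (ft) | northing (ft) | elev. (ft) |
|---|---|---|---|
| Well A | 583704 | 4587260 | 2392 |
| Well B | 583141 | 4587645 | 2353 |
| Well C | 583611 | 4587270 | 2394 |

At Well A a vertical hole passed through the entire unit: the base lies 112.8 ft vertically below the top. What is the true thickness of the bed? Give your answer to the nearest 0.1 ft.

111.3 ft

Let the plane be z = a·easting + b·northing + c.
Well B−Well A: −563a + 385b = −39;  Well C−Well A: −93a + 10b = 2.
Solving gives a = −0.03844, b = −0.15751.
|∇z| = √(a²+b²) = 0.16214, so dip δ = arctan(0.16214) = 9.21°.
True thickness = vertical thickness × cos δ = 112.8 × cos 9.21° = 111.3 ft.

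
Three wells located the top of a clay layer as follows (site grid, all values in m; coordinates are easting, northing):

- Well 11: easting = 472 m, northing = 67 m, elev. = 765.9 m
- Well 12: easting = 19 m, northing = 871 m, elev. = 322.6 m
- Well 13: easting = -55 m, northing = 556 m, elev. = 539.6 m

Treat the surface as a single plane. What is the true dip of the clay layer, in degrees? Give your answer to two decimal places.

33.86°

Two edge vectors: Well 11→Well 12 = (-453, 804, -443.3), Well 11→Well 13 = (-527, 489, -226.3).
Normal n = (Well 11→Well 12) × (Well 11→Well 13) = (34828.5, 131105.2, 202191).
So ∂z/∂easting = −n_x/n_z = −0.17226 and ∂z/∂northing = −n_y/n_z = −0.64842.
Gradient magnitude |∇z| = √(a² + b²) = √(0.02967 + 0.42045) = 0.67091.
True dip = arctan(0.67091) = 33.86°, dipping toward NNE (azimuth ≈ 015°).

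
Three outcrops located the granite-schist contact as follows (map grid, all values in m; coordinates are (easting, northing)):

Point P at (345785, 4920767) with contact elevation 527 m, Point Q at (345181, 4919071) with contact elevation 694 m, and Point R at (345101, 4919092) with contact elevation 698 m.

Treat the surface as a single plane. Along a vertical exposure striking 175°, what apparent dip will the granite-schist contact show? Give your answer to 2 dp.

Let the plane be z = a·E + b·N + c.
Point Q−Point P: −604a − 1696b = 167;  Point R−Point P: −684a − 1675b = 171.
Solving gives a = −0.06936, b = −0.07376.
Unit vector along 175° is (sin 175°, cos 175°) = (0.0872, -0.9962).
Slope in that direction = a·(0.0872) + b·(-0.9962) = 0.06744.
Apparent dip = arctan|0.06744| = 3.86° (true dip is 5.8°, so apparent ≤ true as expected).

3.86°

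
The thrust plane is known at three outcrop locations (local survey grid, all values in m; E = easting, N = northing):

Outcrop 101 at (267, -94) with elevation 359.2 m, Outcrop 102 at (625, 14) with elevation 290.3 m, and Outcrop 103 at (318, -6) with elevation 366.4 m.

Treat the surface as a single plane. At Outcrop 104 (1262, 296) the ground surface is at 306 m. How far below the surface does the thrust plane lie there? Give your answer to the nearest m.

Two edge vectors: Outcrop 101→Outcrop 102 = (358, 108, -68.9), Outcrop 101→Outcrop 103 = (51, 88, 7.2).
Normal n = (Outcrop 101→Outcrop 102) × (Outcrop 101→Outcrop 103) = (6840.8, -6091.5, 25996).
So ∂z/∂E = −n_x/n_z = −0.26315 and ∂z/∂N = −n_y/n_z = 0.23432.
Intercept c from Outcrop 101: 359.2 + 70.26 + 22.03 = 451.49.
At (1262, 296): z_contact = −332.1 + 69.4 + 451.49 = 188.8 m.
Depth below ground = 306 − 188.8 = 117 m.

117 m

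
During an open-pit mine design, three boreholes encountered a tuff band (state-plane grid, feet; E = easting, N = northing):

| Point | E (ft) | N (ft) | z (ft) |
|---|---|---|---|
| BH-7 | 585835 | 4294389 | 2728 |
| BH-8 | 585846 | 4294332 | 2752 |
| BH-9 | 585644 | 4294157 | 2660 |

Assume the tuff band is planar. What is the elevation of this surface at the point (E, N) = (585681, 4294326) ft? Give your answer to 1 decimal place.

2637.8 ft

Let the plane be z = a·E + b·N + c.
BH-8−BH-7: 11a − 57b = 24;  BH-9−BH-7: −191a − 232b = −68.
Solving gives a = 0.702730858, b = −0.285437905.
Then c = 2728 − a·585835 − b·4294389 = 816825.07.
At (585681, 4294326): z = 411576.1 − 1225763.4 + 816825.07 = 2637.8 ft.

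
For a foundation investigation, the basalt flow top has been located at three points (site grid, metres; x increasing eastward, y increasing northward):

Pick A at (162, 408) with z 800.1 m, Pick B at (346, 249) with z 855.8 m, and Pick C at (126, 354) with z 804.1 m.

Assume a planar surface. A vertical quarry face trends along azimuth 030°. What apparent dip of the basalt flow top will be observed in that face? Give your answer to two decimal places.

Two edge vectors: Pick A→Pick B = (184, -159, 55.7), Pick A→Pick C = (-36, -54, 4).
Normal n = (Pick A→Pick B) × (Pick A→Pick C) = (2371.8, -2741.2, -15660).
So ∂z/∂x = −n_x/n_z = 0.15146 and ∂z/∂y = −n_y/n_z = −0.17504.
Unit vector along 030° is (sin 30°, cos 30°) = (0.5000, 0.8660).
Slope in that direction = a·(0.5000) + b·(0.8660) = −0.07587.
Apparent dip = arctan|0.07587| = 4.34° (true dip is 13.0°, so apparent ≤ true as expected).

4.34°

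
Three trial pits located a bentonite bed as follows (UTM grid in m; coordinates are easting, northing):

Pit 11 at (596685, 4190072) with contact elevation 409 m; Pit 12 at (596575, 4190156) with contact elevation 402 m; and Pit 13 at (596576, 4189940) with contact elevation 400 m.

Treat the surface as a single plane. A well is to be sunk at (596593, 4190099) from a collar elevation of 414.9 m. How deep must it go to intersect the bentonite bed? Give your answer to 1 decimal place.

Two edge vectors: Pit 11→Pit 12 = (-110, 84, -7), Pit 11→Pit 13 = (-109, -132, -9).
Normal n = (Pit 11→Pit 12) × (Pit 11→Pit 13) = (-1680, -227, 23676).
So ∂z/∂easting = −n_x/n_z = 0.070957932 and ∂z/∂northing = −n_y/n_z = 0.009587768.
Intercept c from Pit 11: 409 − 42339.53 − 40173.44 = −82103.97.
At (596593, 4190099): z_contact = 42333.01 + 40173.70 − 82103.97 = 402.73 m.
Depth below ground = 414.9 − 402.73 = 12.2 m.

12.2 m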